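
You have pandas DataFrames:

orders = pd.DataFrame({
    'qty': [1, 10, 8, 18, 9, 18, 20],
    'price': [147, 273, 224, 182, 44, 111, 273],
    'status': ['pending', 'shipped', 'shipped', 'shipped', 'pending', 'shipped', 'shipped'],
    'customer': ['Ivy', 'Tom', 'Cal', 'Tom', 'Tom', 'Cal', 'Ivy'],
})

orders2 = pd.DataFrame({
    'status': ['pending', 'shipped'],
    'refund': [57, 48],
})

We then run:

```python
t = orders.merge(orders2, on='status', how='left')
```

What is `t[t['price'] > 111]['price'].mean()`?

219.8

merge on 'status' (how='left') → 7 rows:
   qty  price   status customer  refund
0    1    147  pending      Ivy      57
1   10    273  shipped      Tom      48
2    8    224  shipped      Cal      48
3   18    182  shipped      Tom      48
4    9     44  pending      Tom      57
5   18    111  shipped      Cal      48
6   20    273  shipped      Ivy      48
filter rows where price > 111:
   qty  price   status customer  refund
0    1    147  pending      Ivy      57
1   10    273  shipped      Tom      48
2    8    224  shipped      Cal      48
3   18    182  shipped      Tom      48
6   20    273  shipped      Ivy      48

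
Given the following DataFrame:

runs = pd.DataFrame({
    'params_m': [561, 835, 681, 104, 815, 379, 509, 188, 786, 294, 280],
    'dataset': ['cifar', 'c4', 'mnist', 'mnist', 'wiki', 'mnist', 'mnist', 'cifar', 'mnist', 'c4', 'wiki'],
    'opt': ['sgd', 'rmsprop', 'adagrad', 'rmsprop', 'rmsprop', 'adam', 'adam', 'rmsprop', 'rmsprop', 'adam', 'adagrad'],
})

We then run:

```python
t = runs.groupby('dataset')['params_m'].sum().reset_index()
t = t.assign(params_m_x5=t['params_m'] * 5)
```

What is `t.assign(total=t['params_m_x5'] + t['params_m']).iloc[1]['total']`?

4494

group by dataset, sum of params_m:
dataset
c4       1129
cifar     749
mnist    2459
wiki     1095
Name: params_m, dtype: int64
reset_index():
  dataset  params_m
0      c4      1129
1   cifar       749
2   mnist      2459
3    wiki      1095
add column params_m_x5 = t['params_m'] * 5:
  dataset  params_m  params_m_x5
0      c4      1129         5645
1   cifar       749         3745
2   mnist      2459        12295
3    wiki      1095         5475
add column total = t['params_m_x5'] + t['params_m']:
  dataset  params_m  params_m_x5  total
0      c4      1129         5645   6774
1   cifar       749         3745   4494
2   mnist      2459        12295  14754
3    wiki      1095         5475   6570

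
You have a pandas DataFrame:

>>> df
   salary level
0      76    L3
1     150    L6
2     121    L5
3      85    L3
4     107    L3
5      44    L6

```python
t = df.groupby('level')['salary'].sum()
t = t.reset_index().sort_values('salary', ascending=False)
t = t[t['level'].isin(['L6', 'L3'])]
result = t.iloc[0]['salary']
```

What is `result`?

group by level, sum of salary:
level
L3    268
L5    121
L6    194
Name: salary, dtype: int64
reset_index():
  level  salary
0    L3     268
1    L5     121
2    L6     194
sort by salary descending:
  level  salary
0    L3     268
2    L6     194
1    L5     121
filter rows where level in ['L6', 'L3']:
  level  salary
0    L3     268
2    L6     194
The value at position 0, column 'salary' is 268.

268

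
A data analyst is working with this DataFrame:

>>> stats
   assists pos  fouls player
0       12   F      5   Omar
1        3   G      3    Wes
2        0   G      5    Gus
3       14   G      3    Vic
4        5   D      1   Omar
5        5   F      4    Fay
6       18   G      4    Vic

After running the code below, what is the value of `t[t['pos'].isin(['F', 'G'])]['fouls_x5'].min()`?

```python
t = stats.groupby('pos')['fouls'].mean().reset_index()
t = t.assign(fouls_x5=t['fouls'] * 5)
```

18.75

group by pos, mean of fouls:
pos
D    1.00
F    4.50
G    3.75
Name: fouls, dtype: float64
reset_index():
  pos  fouls
0   D   1.00
1   F   4.50
2   G   3.75
add column fouls_x5 = t['fouls'] * 5:
  pos  fouls  fouls_x5
0   D   1.00      5.00
1   F   4.50     22.50
2   G   3.75     18.75
filter rows where pos in ['F', 'G']:
  pos  fouls  fouls_x5
1   F   4.50     22.50
2   G   3.75     18.75
Taking the min of column 'fouls_x5' gives 18.75.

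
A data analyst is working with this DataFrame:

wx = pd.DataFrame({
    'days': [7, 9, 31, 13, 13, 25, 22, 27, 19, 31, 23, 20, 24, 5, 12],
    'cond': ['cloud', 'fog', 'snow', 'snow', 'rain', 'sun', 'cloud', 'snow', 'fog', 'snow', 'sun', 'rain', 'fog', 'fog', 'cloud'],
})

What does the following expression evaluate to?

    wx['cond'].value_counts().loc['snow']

value_counts of cond:
cond
fog      4
snow     4
cloud    3
rain     2
sun      2
Name: count, dtype: int64

4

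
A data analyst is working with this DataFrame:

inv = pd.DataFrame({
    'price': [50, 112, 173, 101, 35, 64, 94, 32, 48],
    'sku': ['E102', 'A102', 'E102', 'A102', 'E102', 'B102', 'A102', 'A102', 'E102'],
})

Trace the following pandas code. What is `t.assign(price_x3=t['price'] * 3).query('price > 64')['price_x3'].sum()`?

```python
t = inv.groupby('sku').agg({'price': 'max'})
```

group by sku, max of price:
      price
sku        
A102    112
B102     64
E102    173
add column price_x3 = t['price'] * 3:
      price  price_x3
sku                  
A102    112       336
B102     64       192
E102    173       519
filter rows where price > 64:
      price  price_x3
sku                  
A102    112       336
E102    173       519
Then the sum of column 'price_x3': 855

855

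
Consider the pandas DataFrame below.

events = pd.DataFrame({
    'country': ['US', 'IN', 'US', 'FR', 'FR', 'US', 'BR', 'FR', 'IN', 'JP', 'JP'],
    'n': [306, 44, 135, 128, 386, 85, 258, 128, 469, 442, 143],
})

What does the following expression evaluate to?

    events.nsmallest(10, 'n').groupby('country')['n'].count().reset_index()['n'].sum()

take 10 rows with smallest n:
   country    n
1       IN   44
5       US   85
3       FR  128
7       FR  128
2       US  135
10      JP  143
6       BR  258
0       US  306
4       FR  386
9       JP  442
group by country, count of n:
country
BR    1
FR    3
IN    1
JP    2
US    3
Name: n, dtype: int64
reset_index():
  country  n
0      BR  1
1      FR  3
2      IN  1
3      JP  2
4      US  3
So sum() = 10.

10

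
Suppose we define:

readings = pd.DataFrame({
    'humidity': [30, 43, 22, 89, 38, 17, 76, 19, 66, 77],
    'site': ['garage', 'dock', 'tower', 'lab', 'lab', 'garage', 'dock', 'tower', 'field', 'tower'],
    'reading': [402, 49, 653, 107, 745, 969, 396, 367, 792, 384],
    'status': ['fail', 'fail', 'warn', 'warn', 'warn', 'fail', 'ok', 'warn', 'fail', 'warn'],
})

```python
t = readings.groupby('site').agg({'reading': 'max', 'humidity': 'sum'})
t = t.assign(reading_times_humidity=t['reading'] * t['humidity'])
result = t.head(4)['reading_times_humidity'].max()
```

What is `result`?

94615

group by site: max(reading), sum(humidity):
        reading  humidity
site                     
dock        396       119
field       792        66
garage      969        47
lab         745       127
tower       653       118
add column reading_times_humidity = t['reading'] * t['humidity']:
        reading  humidity  reading_times_humidity
site                                             
dock        396       119                   47124
field       792        66                   52272
garage      969        47                   45543
lab         745       127                   94615
tower       653       118                   77054
take first 4 rows:
        reading  humidity  reading_times_humidity
site                                             
dock        396       119                   47124
field       792        66                   52272
garage      969        47                   45543
lab         745       127                   94615
Taking the max of column 'reading_times_humidity' gives 94615.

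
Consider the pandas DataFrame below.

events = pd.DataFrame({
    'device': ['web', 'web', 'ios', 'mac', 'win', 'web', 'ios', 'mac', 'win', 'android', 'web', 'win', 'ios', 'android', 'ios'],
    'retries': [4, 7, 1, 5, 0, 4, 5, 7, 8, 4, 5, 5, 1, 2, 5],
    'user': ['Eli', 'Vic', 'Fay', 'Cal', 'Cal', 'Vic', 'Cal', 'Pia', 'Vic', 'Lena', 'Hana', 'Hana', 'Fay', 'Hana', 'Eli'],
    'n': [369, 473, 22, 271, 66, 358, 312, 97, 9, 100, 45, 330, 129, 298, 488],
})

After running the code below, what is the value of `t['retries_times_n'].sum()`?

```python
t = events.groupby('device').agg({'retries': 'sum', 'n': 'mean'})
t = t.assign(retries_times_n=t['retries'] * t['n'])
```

group by device: sum(retries), mean(n):
         retries       n
device                  
android        6  199.00
ios           12  237.75
mac           12  184.00
web           20  311.25
win           13  135.00
add column retries_times_n = t['retries'] * t['n']:
         retries       n  retries_times_n
device                                   
android        6  199.00           1194.0
ios           12  237.75           2853.0
mac           12  184.00           2208.0
web           20  311.25           6225.0
win           13  135.00           1755.0

14235.0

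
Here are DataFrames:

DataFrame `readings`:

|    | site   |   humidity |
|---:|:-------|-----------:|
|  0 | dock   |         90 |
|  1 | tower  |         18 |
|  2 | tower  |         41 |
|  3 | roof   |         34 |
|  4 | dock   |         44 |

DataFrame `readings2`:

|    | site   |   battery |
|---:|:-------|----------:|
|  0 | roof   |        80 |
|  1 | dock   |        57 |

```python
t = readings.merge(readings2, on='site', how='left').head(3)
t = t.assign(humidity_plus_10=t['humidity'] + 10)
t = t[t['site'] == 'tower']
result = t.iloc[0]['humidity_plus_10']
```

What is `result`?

merge on 'site' (how='left') → 5 rows:
    site  humidity  battery
0   dock        90     57.0
1  tower        18      NaN
2  tower        41      NaN
3   roof        34     80.0
4   dock        44     57.0
take first 3 rows:
    site  humidity  battery
0   dock        90     57.0
1  tower        18      NaN
2  tower        41      NaN
add column humidity_plus_10 = t['humidity'] + 10:
    site  humidity  battery  humidity_plus_10
0   dock        90     57.0               100
1  tower        18      NaN                28
2  tower        41      NaN                51
filter rows where site == 'tower':
    site  humidity  battery  humidity_plus_10
1  tower        18      NaN                28
2  tower        41      NaN                51
Finally, value at position 0, column 'humidity_plus_10' = 28.

28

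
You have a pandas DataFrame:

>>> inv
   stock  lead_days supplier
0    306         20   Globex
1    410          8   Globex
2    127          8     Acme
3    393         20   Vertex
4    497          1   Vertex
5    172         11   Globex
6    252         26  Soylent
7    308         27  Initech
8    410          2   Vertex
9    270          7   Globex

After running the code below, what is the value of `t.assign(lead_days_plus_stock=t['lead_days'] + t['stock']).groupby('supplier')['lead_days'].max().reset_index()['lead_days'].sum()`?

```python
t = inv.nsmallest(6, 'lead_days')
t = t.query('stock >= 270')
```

10

take 6 rows with smallest lead_days:
   stock  lead_days supplier
4    497          1   Vertex
8    410          2   Vertex
9    270          7   Globex
1    410          8   Globex
2    127          8     Acme
5    172         11   Globex
filter rows where stock >= 270:
   stock  lead_days supplier
4    497          1   Vertex
8    410          2   Vertex
9    270          7   Globex
1    410          8   Globex
add column lead_days_plus_stock = t['lead_days'] + t['stock']:
   stock  lead_days supplier  lead_days_plus_stock
4    497          1   Vertex                   498
8    410          2   Vertex                   412
9    270          7   Globex                   277
1    410          8   Globex                   418
group by supplier, max of lead_days:
supplier
Globex    8
Vertex    2
Name: lead_days, dtype: int64
reset_index():
  supplier  lead_days
0   Globex          8
1   Vertex          2
sum of column 'lead_days' → 10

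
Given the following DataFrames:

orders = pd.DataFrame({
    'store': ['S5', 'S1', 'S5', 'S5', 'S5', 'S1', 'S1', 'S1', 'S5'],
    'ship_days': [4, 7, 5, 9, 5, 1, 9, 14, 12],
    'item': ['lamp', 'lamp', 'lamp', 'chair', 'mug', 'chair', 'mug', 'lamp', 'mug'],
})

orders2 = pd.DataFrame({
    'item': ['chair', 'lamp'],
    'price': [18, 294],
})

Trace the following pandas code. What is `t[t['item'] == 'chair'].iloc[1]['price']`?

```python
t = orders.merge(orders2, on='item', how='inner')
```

merge on 'item' (how='inner') → 6 rows:
  store  ship_days   item  price
0    S5          4   lamp    294
1    S1          7   lamp    294
2    S5          5   lamp    294
3    S5          9  chair     18
4    S1          1  chair     18
5    S1         14   lamp    294
filter rows where item == 'chair':
  store  ship_days   item  price
3    S5          9  chair     18
4    S1          1  chair     18

18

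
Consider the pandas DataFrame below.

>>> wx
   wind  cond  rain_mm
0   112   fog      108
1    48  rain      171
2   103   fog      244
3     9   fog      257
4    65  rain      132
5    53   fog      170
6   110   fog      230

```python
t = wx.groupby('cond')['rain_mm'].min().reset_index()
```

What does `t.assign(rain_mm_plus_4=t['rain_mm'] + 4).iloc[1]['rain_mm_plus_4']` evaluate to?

group by cond, min of rain_mm:
cond
fog     108
rain    132
Name: rain_mm, dtype: int64
reset_index():
   cond  rain_mm
0   fog      108
1  rain      132
add column rain_mm_plus_4 = t['rain_mm'] + 4:
   cond  rain_mm  rain_mm_plus_4
0   fog      108             112
1  rain      132             136
value at position 1, column 'rain_mm_plus_4' → 136

136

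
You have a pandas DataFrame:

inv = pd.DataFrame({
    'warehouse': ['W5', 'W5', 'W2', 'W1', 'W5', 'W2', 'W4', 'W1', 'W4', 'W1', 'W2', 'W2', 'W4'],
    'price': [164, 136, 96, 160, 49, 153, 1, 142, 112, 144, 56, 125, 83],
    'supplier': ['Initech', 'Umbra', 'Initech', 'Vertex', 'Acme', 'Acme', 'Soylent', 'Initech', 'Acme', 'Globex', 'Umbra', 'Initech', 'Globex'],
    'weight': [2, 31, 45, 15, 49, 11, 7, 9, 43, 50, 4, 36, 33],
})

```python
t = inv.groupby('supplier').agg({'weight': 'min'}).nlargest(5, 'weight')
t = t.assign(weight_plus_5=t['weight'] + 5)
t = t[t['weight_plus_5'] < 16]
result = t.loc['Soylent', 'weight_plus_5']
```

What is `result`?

12

group by supplier, min of weight:
          weight
supplier        
Acme          11
Globex        33
Initech        2
Soylent        7
Umbra          4
Vertex        15
take 5 rows with largest weight:
          weight
supplier        
Globex        33
Vertex        15
Acme          11
Soylent        7
Umbra          4
add column weight_plus_5 = t['weight'] + 5:
          weight  weight_plus_5
supplier                       
Globex        33             38
Vertex        15             20
Acme          11             16
Soylent        7             12
Umbra          4              9
filter rows where weight_plus_5 < 16:
          weight  weight_plus_5
supplier                       
Soylent        7             12
Umbra          4              9
Then the value at row 'Soylent', column 'weight_plus_5': 12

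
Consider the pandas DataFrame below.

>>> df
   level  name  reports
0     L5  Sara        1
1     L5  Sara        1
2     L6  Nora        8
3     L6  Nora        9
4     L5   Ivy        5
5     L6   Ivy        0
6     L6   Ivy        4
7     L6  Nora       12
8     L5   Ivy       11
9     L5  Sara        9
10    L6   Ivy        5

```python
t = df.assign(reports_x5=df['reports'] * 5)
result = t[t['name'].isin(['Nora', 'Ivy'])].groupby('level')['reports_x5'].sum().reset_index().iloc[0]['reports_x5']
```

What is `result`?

add column reports_x5 = df['reports'] * 5:
   level  name  reports  reports_x5
0     L5  Sara        1           5
1     L5  Sara        1           5
2     L6  Nora        8          40
3     L6  Nora        9          45
4     L5   Ivy        5          25
5     L6   Ivy        0           0
6     L6   Ivy        4          20
7     L6  Nora       12          60
8     L5   Ivy       11          55
9     L5  Sara        9          45
10    L6   Ivy        5          25
filter rows where name in ['Nora', 'Ivy']:
   level  name  reports  reports_x5
2     L6  Nora        8          40
3     L6  Nora        9          45
4     L5   Ivy        5          25
5     L6   Ivy        0           0
6     L6   Ivy        4          20
7     L6  Nora       12          60
8     L5   Ivy       11          55
10    L6   Ivy        5          25
group by level, sum of reports_x5:
level
L5     80
L6    190
Name: reports_x5, dtype: int64
reset_index():
  level  reports_x5
0    L5          80
1    L6         190
Finally, value at position 0, column 'reports_x5' = 80.

80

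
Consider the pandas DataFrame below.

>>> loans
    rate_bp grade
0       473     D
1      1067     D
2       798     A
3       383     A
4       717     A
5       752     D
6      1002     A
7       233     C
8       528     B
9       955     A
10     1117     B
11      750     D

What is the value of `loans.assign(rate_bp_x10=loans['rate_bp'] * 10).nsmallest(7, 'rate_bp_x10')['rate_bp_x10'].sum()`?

38360

add column rate_bp_x10 = loans['rate_bp'] * 10:
    rate_bp grade  rate_bp_x10
0       473     D         4730
1      1067     D        10670
2       798     A         7980
3       383     A         3830
4       717     A         7170
5       752     D         7520
6      1002     A        10020
7       233     C         2330
8       528     B         5280
9       955     A         9550
10     1117     B        11170
11      750     D         7500
take 7 rows with smallest rate_bp_x10:
    rate_bp grade  rate_bp_x10
7       233     C         2330
3       383     A         3830
0       473     D         4730
8       528     B         5280
4       717     A         7170
11      750     D         7500
5       752     D         7520
Hence 38360.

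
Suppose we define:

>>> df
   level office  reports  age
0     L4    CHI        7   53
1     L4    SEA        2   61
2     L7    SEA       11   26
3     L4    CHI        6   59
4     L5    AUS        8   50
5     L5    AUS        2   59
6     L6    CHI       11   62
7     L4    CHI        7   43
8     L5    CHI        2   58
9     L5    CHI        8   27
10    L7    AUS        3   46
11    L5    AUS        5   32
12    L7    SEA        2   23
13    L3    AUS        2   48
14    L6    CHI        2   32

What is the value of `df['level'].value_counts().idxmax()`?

value_counts of level:
level
L5    5
L4    4
L7    3
L6    2
L3    1
Name: count, dtype: int64
Reading off the label with the largest value, we get L5.

L5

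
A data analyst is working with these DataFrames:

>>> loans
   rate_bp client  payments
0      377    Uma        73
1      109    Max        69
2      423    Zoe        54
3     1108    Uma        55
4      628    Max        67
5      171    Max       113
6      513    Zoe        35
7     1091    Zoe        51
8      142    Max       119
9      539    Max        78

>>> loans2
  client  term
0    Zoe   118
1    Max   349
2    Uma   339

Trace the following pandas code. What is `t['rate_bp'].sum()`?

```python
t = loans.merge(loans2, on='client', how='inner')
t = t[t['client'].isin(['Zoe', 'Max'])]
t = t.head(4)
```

1331

merge on 'client' (how='inner') → 10 rows:
   rate_bp client  payments  term
0      377    Uma        73   339
1      109    Max        69   349
2      423    Zoe        54   118
3     1108    Uma        55   339
4      628    Max        67   349
5      171    Max       113   349
6      513    Zoe        35   118
7     1091    Zoe        51   118
8      142    Max       119   349
9      539    Max        78   349
filter rows where client in ['Zoe', 'Max']:
   rate_bp client  payments  term
1      109    Max        69   349
2      423    Zoe        54   118
4      628    Max        67   349
5      171    Max       113   349
6      513    Zoe        35   118
7     1091    Zoe        51   118
8      142    Max       119   349
9      539    Max        78   349
take first 4 rows:
   rate_bp client  payments  term
1      109    Max        69   349
2      423    Zoe        54   118
4      628    Max        67   349
5      171    Max       113   349
So sum() = 1331.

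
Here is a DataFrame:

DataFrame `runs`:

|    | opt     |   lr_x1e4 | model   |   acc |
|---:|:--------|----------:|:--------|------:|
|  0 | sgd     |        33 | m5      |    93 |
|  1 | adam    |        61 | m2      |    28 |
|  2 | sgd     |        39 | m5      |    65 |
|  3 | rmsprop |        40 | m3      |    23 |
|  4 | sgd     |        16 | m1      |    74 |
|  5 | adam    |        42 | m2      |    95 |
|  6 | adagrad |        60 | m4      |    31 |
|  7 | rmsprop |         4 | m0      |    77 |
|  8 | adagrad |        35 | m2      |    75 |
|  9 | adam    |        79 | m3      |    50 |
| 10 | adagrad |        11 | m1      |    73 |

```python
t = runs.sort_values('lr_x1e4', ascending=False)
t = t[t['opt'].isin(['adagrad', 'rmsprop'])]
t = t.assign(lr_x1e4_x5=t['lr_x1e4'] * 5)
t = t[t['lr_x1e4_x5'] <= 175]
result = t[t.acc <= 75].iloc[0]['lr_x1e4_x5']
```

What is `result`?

sort by lr_x1e4 descending:
        opt  lr_x1e4 model  acc
9      adam       79    m3   50
1      adam       61    m2   28
6   adagrad       60    m4   31
5      adam       42    m2   95
3   rmsprop       40    m3   23
2       sgd       39    m5   65
8   adagrad       35    m2   75
0       sgd       33    m5   93
4       sgd       16    m1   74
10  adagrad       11    m1   73
7   rmsprop        4    m0   77
filter rows where opt in ['adagrad', 'rmsprop']:
        opt  lr_x1e4 model  acc
6   adagrad       60    m4   31
3   rmsprop       40    m3   23
8   adagrad       35    m2   75
10  adagrad       11    m1   73
7   rmsprop        4    m0   77
add column lr_x1e4_x5 = t['lr_x1e4'] * 5:
        opt  lr_x1e4 model  acc  lr_x1e4_x5
6   adagrad       60    m4   31         300
3   rmsprop       40    m3   23         200
8   adagrad       35    m2   75         175
10  adagrad       11    m1   73          55
7   rmsprop        4    m0   77          20
filter rows where lr_x1e4_x5 <= 175:
        opt  lr_x1e4 model  acc  lr_x1e4_x5
8   adagrad       35    m2   75         175
10  adagrad       11    m1   73          55
7   rmsprop        4    m0   77          20
filter rows where acc <= 75:
        opt  lr_x1e4 model  acc  lr_x1e4_x5
8   adagrad       35    m2   75         175
10  adagrad       11    m1   73          55

175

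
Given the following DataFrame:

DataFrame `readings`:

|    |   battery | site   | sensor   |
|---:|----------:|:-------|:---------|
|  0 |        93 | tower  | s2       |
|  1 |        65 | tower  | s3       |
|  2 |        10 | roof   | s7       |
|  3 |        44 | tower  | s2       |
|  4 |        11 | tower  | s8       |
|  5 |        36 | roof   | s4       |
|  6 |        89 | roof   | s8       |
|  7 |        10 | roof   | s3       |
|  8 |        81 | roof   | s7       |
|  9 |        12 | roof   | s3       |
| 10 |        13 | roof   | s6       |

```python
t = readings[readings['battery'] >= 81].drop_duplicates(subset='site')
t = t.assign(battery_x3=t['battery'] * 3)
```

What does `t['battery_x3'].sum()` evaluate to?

546

filter rows where battery >= 81:
   battery   site sensor
0       93  tower     s2
6       89   roof     s8
8       81   roof     s7
drop duplicate site (keep=first):
   battery   site sensor
0       93  tower     s2
6       89   roof     s8
add column battery_x3 = t['battery'] * 3:
   battery   site sensor  battery_x3
0       93  tower     s2         279
6       89   roof     s8         267
Finally, sum of column 'battery_x3' = 546.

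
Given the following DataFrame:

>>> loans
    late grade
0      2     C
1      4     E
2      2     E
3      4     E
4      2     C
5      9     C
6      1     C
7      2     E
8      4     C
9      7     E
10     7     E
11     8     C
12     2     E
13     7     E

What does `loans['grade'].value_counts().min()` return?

6

value_counts of grade:
grade
E    8
C    6
Name: count, dtype: int64
min of the resulting series → 6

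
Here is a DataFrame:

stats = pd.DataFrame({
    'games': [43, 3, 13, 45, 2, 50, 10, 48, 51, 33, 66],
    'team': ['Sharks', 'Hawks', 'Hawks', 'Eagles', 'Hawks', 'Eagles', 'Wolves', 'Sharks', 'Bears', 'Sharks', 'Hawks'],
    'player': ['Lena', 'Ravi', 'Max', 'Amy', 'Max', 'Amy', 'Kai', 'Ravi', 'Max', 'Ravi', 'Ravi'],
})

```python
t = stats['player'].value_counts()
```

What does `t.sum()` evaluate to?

value_counts of player:
player
Ravi    4
Max     3
Amy     2
Lena    1
Kai     1
Name: count, dtype: int64
Finally, sum of the resulting series = 11.

11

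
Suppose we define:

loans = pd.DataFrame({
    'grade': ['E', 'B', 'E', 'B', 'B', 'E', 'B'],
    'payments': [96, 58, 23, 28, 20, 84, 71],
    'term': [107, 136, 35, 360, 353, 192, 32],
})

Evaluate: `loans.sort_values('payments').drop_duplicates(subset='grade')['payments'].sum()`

43

sort by payments:
  grade  payments  term
4     B        20   353
2     E        23    35
3     B        28   360
1     B        58   136
6     B        71    32
5     E        84   192
0     E        96   107
drop duplicate grade (keep=first):
  grade  payments  term
4     B        20   353
2     E        23    35
Finally, sum of column 'payments' = 43.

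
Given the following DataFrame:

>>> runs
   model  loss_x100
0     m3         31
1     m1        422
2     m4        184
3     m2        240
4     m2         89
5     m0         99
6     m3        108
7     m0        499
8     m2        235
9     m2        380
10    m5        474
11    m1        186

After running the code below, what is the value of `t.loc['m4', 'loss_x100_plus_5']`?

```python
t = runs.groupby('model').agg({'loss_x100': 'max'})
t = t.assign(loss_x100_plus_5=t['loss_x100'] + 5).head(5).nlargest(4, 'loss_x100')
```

189

group by model, max of loss_x100:
       loss_x100
model           
m0           499
m1           422
m2           380
m3           108
m4           184
m5           474
add column loss_x100_plus_5 = t['loss_x100'] + 5:
       loss_x100  loss_x100_plus_5
model                             
m0           499               504
m1           422               427
m2           380               385
m3           108               113
m4           184               189
m5           474               479
take first 5 rows:
       loss_x100  loss_x100_plus_5
model                             
m0           499               504
m1           422               427
m2           380               385
m3           108               113
m4           184               189
take 4 rows with largest loss_x100:
       loss_x100  loss_x100_plus_5
model                             
m0           499               504
m1           422               427
m2           380               385
m4           184               189
Then the value at row 'm4', column 'loss_x100_plus_5': 189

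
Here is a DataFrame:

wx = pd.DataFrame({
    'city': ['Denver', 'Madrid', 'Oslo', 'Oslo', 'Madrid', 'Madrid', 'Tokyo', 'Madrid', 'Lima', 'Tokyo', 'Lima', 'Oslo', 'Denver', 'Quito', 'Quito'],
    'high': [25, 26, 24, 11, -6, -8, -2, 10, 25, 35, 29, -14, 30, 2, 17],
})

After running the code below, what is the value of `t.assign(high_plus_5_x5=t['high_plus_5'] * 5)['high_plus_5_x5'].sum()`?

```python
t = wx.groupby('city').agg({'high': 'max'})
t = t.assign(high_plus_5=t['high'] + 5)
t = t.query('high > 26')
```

group by city, max of high:
        high
city        
Denver    30
Lima      29
Madrid    26
Oslo      24
Quito     17
Tokyo     35
add column high_plus_5 = t['high'] + 5:
        high  high_plus_5
city                     
Denver    30           35
Lima      29           34
Madrid    26           31
Oslo      24           29
Quito     17           22
Tokyo     35           40
filter rows where high > 26:
        high  high_plus_5
city                     
Denver    30           35
Lima      29           34
Tokyo     35           40
add column high_plus_5_x5 = t['high_plus_5'] * 5:
        high  high_plus_5  high_plus_5_x5
city                                     
Denver    30           35             175
Lima      29           34             170
Tokyo     35           40             200
So sum() = 545.

545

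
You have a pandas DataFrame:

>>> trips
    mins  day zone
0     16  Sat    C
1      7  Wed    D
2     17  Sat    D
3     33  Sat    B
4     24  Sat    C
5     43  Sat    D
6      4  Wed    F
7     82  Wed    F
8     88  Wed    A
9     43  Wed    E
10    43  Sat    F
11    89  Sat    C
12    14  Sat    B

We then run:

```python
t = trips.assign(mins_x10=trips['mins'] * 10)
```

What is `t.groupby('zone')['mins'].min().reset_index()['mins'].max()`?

88

add column mins_x10 = trips['mins'] * 10:
    mins  day zone  mins_x10
0     16  Sat    C       160
1      7  Wed    D        70
2     17  Sat    D       170
3     33  Sat    B       330
4     24  Sat    C       240
5     43  Sat    D       430
6      4  Wed    F        40
7     82  Wed    F       820
8     88  Wed    A       880
9     43  Wed    E       430
10    43  Sat    F       430
11    89  Sat    C       890
12    14  Sat    B       140
group by zone, min of mins:
zone
A    88
B    14
C    16
D     7
E    43
F     4
Name: mins, dtype: int64
reset_index():
  zone  mins
0    A    88
1    B    14
2    C    16
3    D     7
4    E    43
5    F     4
Taking the max of column 'mins' gives 88.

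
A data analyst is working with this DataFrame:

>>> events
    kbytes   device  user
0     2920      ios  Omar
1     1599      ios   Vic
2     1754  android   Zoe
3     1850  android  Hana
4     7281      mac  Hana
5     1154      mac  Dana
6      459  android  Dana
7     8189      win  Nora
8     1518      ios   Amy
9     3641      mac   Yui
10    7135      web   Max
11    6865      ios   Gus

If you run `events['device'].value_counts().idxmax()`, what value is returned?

ios

value_counts of device:
device
ios        4
android    3
mac        3
win        1
web        1
Name: count, dtype: int64
Reading off the label with the largest value, we get ios.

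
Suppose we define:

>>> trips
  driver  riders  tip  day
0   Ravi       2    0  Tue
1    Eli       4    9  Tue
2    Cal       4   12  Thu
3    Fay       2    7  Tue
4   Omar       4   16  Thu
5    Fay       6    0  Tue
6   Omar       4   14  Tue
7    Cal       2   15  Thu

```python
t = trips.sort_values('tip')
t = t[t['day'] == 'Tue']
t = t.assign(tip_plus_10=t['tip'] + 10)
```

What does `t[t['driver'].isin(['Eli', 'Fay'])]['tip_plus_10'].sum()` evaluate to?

sort by tip:
  driver  riders  tip  day
0   Ravi       2    0  Tue
5    Fay       6    0  Tue
3    Fay       2    7  Tue
1    Eli       4    9  Tue
2    Cal       4   12  Thu
6   Omar       4   14  Tue
7    Cal       2   15  Thu
4   Omar       4   16  Thu
filter rows where day == 'Tue':
  driver  riders  tip  day
0   Ravi       2    0  Tue
5    Fay       6    0  Tue
3    Fay       2    7  Tue
1    Eli       4    9  Tue
6   Omar       4   14  Tue
add column tip_plus_10 = t['tip'] + 10:
  driver  riders  tip  day  tip_plus_10
0   Ravi       2    0  Tue           10
5    Fay       6    0  Tue           10
3    Fay       2    7  Tue           17
1    Eli       4    9  Tue           19
6   Omar       4   14  Tue           24
filter rows where driver in ['Eli', 'Fay']:
  driver  riders  tip  day  tip_plus_10
5    Fay       6    0  Tue           10
3    Fay       2    7  Tue           17
1    Eli       4    9  Tue           19
Hence 46.

46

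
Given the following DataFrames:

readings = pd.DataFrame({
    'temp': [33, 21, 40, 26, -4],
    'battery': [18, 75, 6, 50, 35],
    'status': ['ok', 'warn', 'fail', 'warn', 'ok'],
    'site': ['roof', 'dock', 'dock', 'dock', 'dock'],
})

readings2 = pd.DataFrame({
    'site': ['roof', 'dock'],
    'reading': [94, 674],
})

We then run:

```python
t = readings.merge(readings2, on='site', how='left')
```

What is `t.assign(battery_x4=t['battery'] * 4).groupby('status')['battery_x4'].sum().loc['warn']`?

merge on 'site' (how='left') → 5 rows:
   temp  battery status  site  reading
0    33       18     ok  roof       94
1    21       75   warn  dock      674
2    40        6   fail  dock      674
3    26       50   warn  dock      674
4    -4       35     ok  dock      674
add column battery_x4 = t['battery'] * 4:
   temp  battery status  site  reading  battery_x4
0    33       18     ok  roof       94          72
1    21       75   warn  dock      674         300
2    40        6   fail  dock      674          24
3    26       50   warn  dock      674         200
4    -4       35     ok  dock      674         140
group by status, sum of battery_x4:
status
fail     24
ok      212
warn    500
Name: battery_x4, dtype: int64

500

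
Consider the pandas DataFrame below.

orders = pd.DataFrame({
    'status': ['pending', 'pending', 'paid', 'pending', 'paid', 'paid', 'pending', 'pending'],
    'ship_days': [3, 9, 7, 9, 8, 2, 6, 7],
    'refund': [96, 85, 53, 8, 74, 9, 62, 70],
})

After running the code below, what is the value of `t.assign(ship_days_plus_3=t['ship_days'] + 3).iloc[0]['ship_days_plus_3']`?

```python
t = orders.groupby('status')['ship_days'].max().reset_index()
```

group by status, max of ship_days:
status
paid       8
pending    9
Name: ship_days, dtype: int64
reset_index():
    status  ship_days
0     paid          8
1  pending          9
add column ship_days_plus_3 = t['ship_days'] + 3:
    status  ship_days  ship_days_plus_3
0     paid          8                11
1  pending          9                12
value at position 0, column 'ship_days_plus_3' → 11

11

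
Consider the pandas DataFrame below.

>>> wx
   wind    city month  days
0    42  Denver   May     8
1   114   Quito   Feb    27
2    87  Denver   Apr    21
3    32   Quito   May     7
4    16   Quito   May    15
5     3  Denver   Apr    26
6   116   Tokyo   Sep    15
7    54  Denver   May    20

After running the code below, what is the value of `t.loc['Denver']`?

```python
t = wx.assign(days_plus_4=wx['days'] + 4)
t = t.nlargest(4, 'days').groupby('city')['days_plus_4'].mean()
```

26.3333333333

add column days_plus_4 = wx['days'] + 4:
   wind    city month  days  days_plus_4
0    42  Denver   May     8           12
1   114   Quito   Feb    27           31
2    87  Denver   Apr    21           25
3    32   Quito   May     7           11
4    16   Quito   May    15           19
5     3  Denver   Apr    26           30
6   116   Tokyo   Sep    15           19
7    54  Denver   May    20           24
take 4 rows with largest days:
   wind    city month  days  days_plus_4
1   114   Quito   Feb    27           31
5     3  Denver   Apr    26           30
2    87  Denver   Apr    21           25
7    54  Denver   May    20           24
group by city, mean of days_plus_4:
city
Denver    26.333333
Quito     31.000000
Name: days_plus_4, dtype: float64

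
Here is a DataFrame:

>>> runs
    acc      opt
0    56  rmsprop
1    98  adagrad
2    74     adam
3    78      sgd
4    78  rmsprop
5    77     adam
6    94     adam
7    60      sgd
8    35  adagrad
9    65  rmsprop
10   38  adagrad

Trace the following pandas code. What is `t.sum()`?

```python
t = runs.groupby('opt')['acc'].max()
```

group by opt, max of acc:
opt
adagrad    98
adam       94
rmsprop    78
sgd        78
Name: acc, dtype: int64
Reading off the sum of the resulting series, we get 348.

348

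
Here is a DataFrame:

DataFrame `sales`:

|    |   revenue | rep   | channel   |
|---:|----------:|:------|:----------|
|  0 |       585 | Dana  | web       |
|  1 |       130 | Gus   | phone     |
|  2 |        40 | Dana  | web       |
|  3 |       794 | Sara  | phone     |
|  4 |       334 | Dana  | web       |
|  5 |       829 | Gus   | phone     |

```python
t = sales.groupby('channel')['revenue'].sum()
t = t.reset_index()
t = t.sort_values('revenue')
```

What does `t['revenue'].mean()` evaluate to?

1356.0

group by channel, sum of revenue:
channel
phone    1753
web       959
Name: revenue, dtype: int64
reset_index():
  channel  revenue
0   phone     1753
1     web      959
sort by revenue:
  channel  revenue
1     web      959
0   phone     1753
So mean() = 1356.0.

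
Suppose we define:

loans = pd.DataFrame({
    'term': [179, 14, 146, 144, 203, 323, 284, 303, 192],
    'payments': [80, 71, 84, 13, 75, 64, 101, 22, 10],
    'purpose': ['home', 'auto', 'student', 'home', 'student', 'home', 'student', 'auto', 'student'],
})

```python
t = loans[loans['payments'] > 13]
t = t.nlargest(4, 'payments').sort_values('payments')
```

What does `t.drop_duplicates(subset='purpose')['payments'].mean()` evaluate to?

77.5

filter rows where payments > 13:
   term  payments  purpose
0   179        80     home
1    14        71     auto
2   146        84  student
4   203        75  student
5   323        64     home
6   284       101  student
7   303        22     auto
take 4 rows with largest payments:
   term  payments  purpose
6   284       101  student
2   146        84  student
0   179        80     home
4   203        75  student
sort by payments:
   term  payments  purpose
4   203        75  student
0   179        80     home
2   146        84  student
6   284       101  student
drop duplicate purpose (keep=first):
   term  payments  purpose
4   203        75  student
0   179        80     home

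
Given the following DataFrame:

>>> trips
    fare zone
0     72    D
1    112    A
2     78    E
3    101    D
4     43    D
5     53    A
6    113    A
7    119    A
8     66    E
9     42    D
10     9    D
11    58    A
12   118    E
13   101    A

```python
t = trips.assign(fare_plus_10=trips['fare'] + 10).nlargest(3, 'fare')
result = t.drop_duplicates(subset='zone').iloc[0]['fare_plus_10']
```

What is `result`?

add column fare_plus_10 = trips['fare'] + 10:
    fare zone  fare_plus_10
0     72    D            82
1    112    A           122
2     78    E            88
3    101    D           111
4     43    D            53
5     53    A            63
6    113    A           123
7    119    A           129
8     66    E            76
9     42    D            52
10     9    D            19
11    58    A            68
12   118    E           128
13   101    A           111
take 3 rows with largest fare:
    fare zone  fare_plus_10
7    119    A           129
12   118    E           128
6    113    A           123
drop duplicate zone (keep=first):
    fare zone  fare_plus_10
7    119    A           129
12   118    E           128
Taking the value at position 0, column 'fare_plus_10' gives 129.

129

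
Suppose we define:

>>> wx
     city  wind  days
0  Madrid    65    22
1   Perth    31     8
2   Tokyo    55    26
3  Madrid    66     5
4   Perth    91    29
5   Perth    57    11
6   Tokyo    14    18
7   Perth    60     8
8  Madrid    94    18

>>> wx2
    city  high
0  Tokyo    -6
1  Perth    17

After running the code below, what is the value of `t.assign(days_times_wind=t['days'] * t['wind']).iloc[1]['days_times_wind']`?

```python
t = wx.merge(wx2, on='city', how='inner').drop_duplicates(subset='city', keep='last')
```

merge on 'city' (how='inner') → 6 rows:
    city  wind  days  high
0  Perth    31     8    17
1  Tokyo    55    26    -6
2  Perth    91    29    17
3  Perth    57    11    17
4  Tokyo    14    18    -6
5  Perth    60     8    17
drop duplicate city (keep=last):
    city  wind  days  high
4  Tokyo    14    18    -6
5  Perth    60     8    17
add column days_times_wind = t['days'] * t['wind']:
    city  wind  days  high  days_times_wind
4  Tokyo    14    18    -6              252
5  Perth    60     8    17              480

480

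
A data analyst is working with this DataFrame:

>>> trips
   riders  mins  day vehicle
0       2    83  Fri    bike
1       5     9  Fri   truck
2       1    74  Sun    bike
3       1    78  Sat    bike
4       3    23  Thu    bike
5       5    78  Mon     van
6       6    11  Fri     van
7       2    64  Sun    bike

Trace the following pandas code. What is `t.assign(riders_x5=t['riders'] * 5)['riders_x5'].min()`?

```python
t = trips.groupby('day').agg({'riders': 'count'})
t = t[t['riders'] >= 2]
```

10

group by day, count of riders:
     riders
day        
Fri       3
Mon       1
Sat       1
Sun       2
Thu       1
filter rows where riders >= 2:
     riders
day        
Fri       3
Sun       2
add column riders_x5 = t['riders'] * 5:
     riders  riders_x5
day                   
Fri       3         15
Sun       2         10
Then the min of column 'riders_x5': 10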